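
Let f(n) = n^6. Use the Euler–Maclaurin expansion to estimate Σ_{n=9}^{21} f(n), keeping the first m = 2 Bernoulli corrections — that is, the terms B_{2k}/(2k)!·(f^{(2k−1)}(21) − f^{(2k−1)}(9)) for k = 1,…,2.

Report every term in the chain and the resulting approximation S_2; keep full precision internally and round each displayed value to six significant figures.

The integral term ∫_9^21 x^6 dx = 2.56615e+08.
Endpoint term: (f(9) + f(21))/2 = (531441 + 8.57661e+07)/2 = 4.31488e+07.
Integral + boundary = 2.99764e+08.
Order-1 term: 1/12 · (2.45046e+07 − 354294) = 2.01253e+06.
Partial sum through k=1: 3.01776e+08.
Order-2 term: −1/720 · (1.11132e+06 − 87480.0) = -1422.00.

S_2 ≈ 3.01775e+08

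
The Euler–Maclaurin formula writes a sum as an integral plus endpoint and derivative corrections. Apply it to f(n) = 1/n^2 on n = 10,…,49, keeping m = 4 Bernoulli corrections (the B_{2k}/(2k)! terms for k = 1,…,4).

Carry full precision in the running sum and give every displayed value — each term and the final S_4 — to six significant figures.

S_4 ≈ 0.0849650

Integral: ∫_10^49 1/x^2 dx = 0.0795918.
½[f(10) + f(49)] = ½[0.0100000 + 0.000416493] = 0.00520825.
Running total after boundary: 0.0848001.
Correction k=1: B_{2}/2! · (f^{(1)}(49) − f^{(1)}(10)) = 1/12 · (-1.69997e-05 − (-0.00200000)) = 0.000165250.
Running total after k=1: 0.0849653.
Correction k=2: B_{4}/4! · (f^{(3)}(49) − f^{(3)}(10)) = −1/720 · (-8.49632e-08 − (-0.000240000)) = -3.33215e-07.
Running total after k=2: 0.0849650.
Correction k=3: B_{6}/6! · (f^{(5)}(49) − f^{(5)}(10)) = 1/30240 · (-1.06160e-09 − (-7.20000e-05)) = 2.38092e-09.
Running total after k=3: 0.0849650.
Correction k=4: B_{8}/8! · (f^{(7)}(49) − f^{(7)}(10)) = −1/1209600 · (-2.47603e-11 − (-4.03200e-05)) = -3.33333e-11.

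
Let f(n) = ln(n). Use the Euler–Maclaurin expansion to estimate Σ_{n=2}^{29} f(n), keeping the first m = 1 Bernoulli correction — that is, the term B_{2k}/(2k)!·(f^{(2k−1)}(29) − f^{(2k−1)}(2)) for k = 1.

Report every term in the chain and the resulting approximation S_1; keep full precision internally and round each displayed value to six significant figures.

S_1 ≈ 71.2567

Integral: ∫_2^29 ln(x) dx = 69.2653.
Boundary: ½(f(2) + f(29)) = ½(0.693147 + 3.36730) = 2.03022.
Integral + boundary = 71.2955.
Correction k=1: B_{2}/2! · (f^{(1)}(29) − f^{(1)}(2)) = 1/12 · (0.0344828 − 0.500000) = -0.0387931.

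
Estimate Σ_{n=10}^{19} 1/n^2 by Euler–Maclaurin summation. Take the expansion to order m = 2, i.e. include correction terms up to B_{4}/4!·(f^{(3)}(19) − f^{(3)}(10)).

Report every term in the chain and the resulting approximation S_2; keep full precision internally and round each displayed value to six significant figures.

S_2 ≈ 0.0538955

Integral: ∫_10^19 1/x^2 dx = 0.0473684.
Boundary: ½(f(10) + f(19)) = ½(0.0100000 + 0.00277008) = 0.00638504.
So far: 0.0537535.
Correction k=1: B_{2}/2! · (f^{(1)}(19) − f^{(1)}(10)) = 1/12 · (-0.000291588 − (-0.00200000)) = 0.000142368.
Partial sum through k=1: 0.0538958.
Correction k=2: B_{4}/4! · (f^{(3)}(19) − f^{(3)}(10)) = −1/720 · (-9.69267e-06 − (-0.000240000)) = -3.19871e-07.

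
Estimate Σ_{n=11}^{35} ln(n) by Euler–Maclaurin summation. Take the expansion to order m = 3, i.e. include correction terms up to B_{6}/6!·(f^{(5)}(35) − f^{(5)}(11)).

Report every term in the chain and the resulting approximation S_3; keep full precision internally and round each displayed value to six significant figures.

S_3 ≈ 77.0318

∫_11^35 ln(x) dx evaluates to 74.0603.
Boundary: ½(f(11) + f(35)) = ½(2.39790 + 3.55535) = 2.97662.
Running total after boundary: 77.0370.
Correction k=1: B_{2}/2! · (f^{(1)}(35) − f^{(1)}(11)) = 1/12 · (0.0285714 − 0.0909091) = -0.00519481.
Partial sum through k=1: 77.0318.
Correction k=2: B_{4}/4! · (f^{(3)}(35) − f^{(3)}(11)) = −1/720 · (4.66472e-05 − 0.00150263) = 2.02220e-06.
Partial sum through k=2: 77.0318.
Correction k=3: B_{6}/6! · (f^{(5)}(35) − f^{(5)}(11)) = 1/30240 · (4.56952e-07 − 0.000149021) = -4.91284e-09.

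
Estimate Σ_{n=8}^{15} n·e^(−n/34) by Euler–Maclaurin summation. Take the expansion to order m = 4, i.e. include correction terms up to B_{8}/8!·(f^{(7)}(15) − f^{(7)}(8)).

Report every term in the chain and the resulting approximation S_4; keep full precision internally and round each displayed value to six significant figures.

S_4 ≈ 64.8656

Integral: ∫_8^15 x·e^(−x/34) dx = 56.9001.
Boundary: ½(f(8) + f(15)) = ½(6.32271 + 9.64919) = 7.98595.
Integral + boundary = 64.8860.
Correction k=1: B_{2}/2! · (f^{(1)}(15) − f^{(1)}(8)) = 1/12 · (0.359480 − 0.604376) = -0.0204081.
After k=1: 64.8656.
Correction k=2: B_{4}/4! · (f^{(3)}(15) − f^{(3)}(8)) = −1/720 · (0.00142391 − 0.00189018) = 6.47606e-07.
After k=2: 64.8656.
Correction k=3: B_{6}/6! · (f^{(5)}(15) − f^{(5)}(8)) = 1/30240 · (2.19451e-06 − 2.81795e-06) = -2.06166e-11.
After k=3: 64.8656.
Correction k=4: B_{8}/8! · (f^{(7)}(15) − f^{(7)}(8)) = −1/1209600 · (2.73119e-09 − 3.46090e-09) = 6.03262e-16.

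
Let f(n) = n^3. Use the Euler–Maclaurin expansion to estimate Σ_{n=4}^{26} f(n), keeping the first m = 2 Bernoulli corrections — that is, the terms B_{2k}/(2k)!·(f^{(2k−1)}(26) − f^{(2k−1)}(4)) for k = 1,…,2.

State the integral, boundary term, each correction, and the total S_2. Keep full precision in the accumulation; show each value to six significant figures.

Integral: ∫_4^26 x^3 dx = 114180.
½[f(4) + f(26)] = ½[64.0000 + 17576.0] = 8820.00.
So far: 123000.
Correction k=1: B_{2}/2! · (f^{(1)}(26) − f^{(1)}(4)) = 1/12 · (2028.00 − 48.0000) = 165.000.
Running total after k=1: 123165.
Correction k=2: B_{4}/4! · (f^{(3)}(26) − f^{(3)}(4)) = −1/720 · (6.00000 − 6.00000) = 0.00000.

S_2 ≈ 123165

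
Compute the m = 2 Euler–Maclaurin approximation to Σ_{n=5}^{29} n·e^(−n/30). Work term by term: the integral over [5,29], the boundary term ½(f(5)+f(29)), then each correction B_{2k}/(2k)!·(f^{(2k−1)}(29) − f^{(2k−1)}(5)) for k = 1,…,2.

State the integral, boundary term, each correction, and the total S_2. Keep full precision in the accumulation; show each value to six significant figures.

The integral term ∫_5^29 x·e^(−x/30) dx = 215.589.
½[f(5) + f(29)] = ½[4.23241 + 11.0301] = 7.63126.
Integral + boundary = 223.220.
Order-1 term: 1/12 · (0.0126783 − 0.705401) = -0.0577269.
After k=1: 223.162.
Order-2 term: −1/720 · (0.000859306 − 0.00266485) = 2.50770e-06.

S_2 ≈ 223.162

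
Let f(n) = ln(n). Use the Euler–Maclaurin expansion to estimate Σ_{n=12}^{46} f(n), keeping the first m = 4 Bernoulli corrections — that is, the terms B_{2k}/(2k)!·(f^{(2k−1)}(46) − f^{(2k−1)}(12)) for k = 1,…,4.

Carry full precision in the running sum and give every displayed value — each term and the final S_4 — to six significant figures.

The integral term ∫_12^46 ln(x) dx = 112.299.
Boundary: ½(f(12) + f(46)) = ½(2.48491 + 3.82864) = 3.15677.
Integral + boundary = 115.455.
Order-1 term: 1/12 · (0.0217391 − 0.0833333) = -0.00513285.
Partial sum through k=1: 115.450.
Order-2 term: −1/720 · (2.05474e-05 − 0.00115741) = 1.57897e-06.
Partial sum through k=2: 115.450.
Order-3 term: 1/30240 · (1.16526e-07 − 9.64506e-05) = -3.18565e-09.
Partial sum through k=3: 115.450.
Order-4 term: −1/1209600 · (1.65207e-09 − 2.00939e-05) = 1.66106e-11.

S_4 ≈ 115.450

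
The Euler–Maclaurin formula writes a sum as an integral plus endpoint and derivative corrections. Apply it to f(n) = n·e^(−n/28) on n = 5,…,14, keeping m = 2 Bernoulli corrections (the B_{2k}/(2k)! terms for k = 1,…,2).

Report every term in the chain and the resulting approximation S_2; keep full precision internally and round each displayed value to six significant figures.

S_2 ≈ 65.9179

∫_5^14 x·e^(−x/28) dx evaluates to 59.6130.
Boundary: ½(f(5) + f(14)) = ½(4.18232 + 8.49143) = 6.33688.
Integral + boundary = 65.9498.
Order-1 term: 1/12 · (0.303265 − 0.687096) = -0.0319859.
Running total after k=1: 65.9179.
Order-2 term: −1/720 · (0.00193409 − 0.00301024) = 1.49465e-06.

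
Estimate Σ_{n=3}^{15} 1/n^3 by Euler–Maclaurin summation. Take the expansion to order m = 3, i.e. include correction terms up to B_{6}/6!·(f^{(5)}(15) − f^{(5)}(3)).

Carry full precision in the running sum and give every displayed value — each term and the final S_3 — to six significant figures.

Integral: ∫_3^15 1/x^3 dx = 0.0533333.
Boundary: ½(f(3) + f(15)) = ½(0.0370370 + 0.000296296) = 0.0186667.
So far: 0.0720000.
k=1: B_{2}/(2)! × [f^{(1)}(15) − f^{(1)}(3)] = 1/12 × (-5.92593e-05 − (-0.0370370)) = 0.00308148.
After k=1: 0.0750815.
k=2: B_{4}/(4)! × [f^{(3)}(15) − f^{(3)}(3)] = −1/720 × (-5.26749e-06 − (-0.0823045)) = -0.000114305.
After k=2: 0.0749672.
k=3: B_{6}/(6)! × [f^{(5)}(15) − f^{(5)}(3)] = 1/30240 × (-9.83265e-07 − (-0.384088)) = 1.27013e-05.

S_3 ≈ 0.0749799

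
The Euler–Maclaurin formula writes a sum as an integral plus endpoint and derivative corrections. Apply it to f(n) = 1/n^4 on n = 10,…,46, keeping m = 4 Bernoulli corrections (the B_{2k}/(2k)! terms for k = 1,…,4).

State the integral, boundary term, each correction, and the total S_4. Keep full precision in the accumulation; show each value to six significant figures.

S_4 ≈ 0.000383336

The integral term ∫_10^46 1/x^4 dx = 0.000329909.
½[f(10) + f(46)] = ½[0.000100000 + 2.23341e-07] = 5.01117e-05.
So far: 0.000380020.
Correction k=1: B_{2}/2! · (f^{(1)}(46) − f^{(1)}(10)) = 1/12 · (-1.94210e-08 − (-4.00000e-05)) = 3.33171e-06.
Partial sum through k=1: 0.000383352.
Correction k=2: B_{4}/4! · (f^{(3)}(46) − f^{(3)}(10)) = −1/720 · (-2.75345e-10 − (-1.20000e-05)) = -1.66663e-08.
Partial sum through k=2: 0.000383335.
Correction k=3: B_{6}/6! · (f^{(5)}(46) − f^{(5)}(10)) = 1/30240 · (-7.28700e-12 − (-6.72000e-06)) = 2.22222e-10.
Partial sum through k=3: 0.000383336.
Correction k=4: B_{8}/8! · (f^{(7)}(46) − f^{(7)}(10)) = −1/1209600 · (-3.09939e-13 − (-6.04800e-06)) = -5.00000e-12.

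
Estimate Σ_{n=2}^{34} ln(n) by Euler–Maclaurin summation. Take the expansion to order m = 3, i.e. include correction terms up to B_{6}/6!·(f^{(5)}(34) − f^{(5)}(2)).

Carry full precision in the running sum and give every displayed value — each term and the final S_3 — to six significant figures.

∫_2^34 ln(x) dx evaluates to 86.5100.
Endpoint term: (f(2) + f(34))/2 = (0.693147 + 3.52636)/2 = 2.10975.
Running total after boundary: 88.6197.
Order-1 term: 1/12 · (0.0294118 − 0.500000) = -0.0392157.
Partial sum through k=1: 88.5805.
Order-2 term: −1/720 · (5.08854e-05 − 0.250000) = 0.000347152.
Partial sum through k=2: 88.5808.
Order-3 term: 1/30240 · (5.28222e-07 − 0.750000) = -2.48016e-05.

S_3 ≈ 88.5808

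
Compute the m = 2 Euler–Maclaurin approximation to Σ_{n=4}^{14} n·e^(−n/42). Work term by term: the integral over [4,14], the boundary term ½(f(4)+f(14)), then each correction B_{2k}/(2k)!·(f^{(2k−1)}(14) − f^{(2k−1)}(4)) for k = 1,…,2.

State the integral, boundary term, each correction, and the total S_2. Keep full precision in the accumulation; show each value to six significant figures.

The integral term ∫_4^14 x·e^(−x/42) dx = 71.2086.
½[f(4) + f(14)] = ½[3.63663 + 10.0314] = 6.83403.
Integral + boundary = 78.0426.
Order-1 term: 1/12 · (0.477688 − 0.822570) = -0.0287402.
Partial sum through k=1: 78.0139.
Order-2 term: −1/720 · (0.00108319 − 0.00149710) = 5.74872e-07.

S_2 ≈ 78.0139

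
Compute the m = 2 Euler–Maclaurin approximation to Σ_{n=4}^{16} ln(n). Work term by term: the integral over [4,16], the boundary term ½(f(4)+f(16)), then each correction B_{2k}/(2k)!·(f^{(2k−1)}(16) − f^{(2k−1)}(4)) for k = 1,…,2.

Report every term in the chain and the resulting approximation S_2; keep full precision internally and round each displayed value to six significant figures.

S_2 ≈ 28.8801

Integral: ∫_4^16 ln(x) dx = 26.8162.
Endpoint term: (f(4) + f(16))/2 = (1.38629 + 2.77259)/2 = 2.07944.
So far: 28.8957.
Order-1 term: 1/12 · (0.0625000 − 0.250000) = -0.0156250.
Partial sum through k=1: 28.8801.
Order-2 term: −1/720 · (0.000488281 − 0.0312500) = 4.27246e-05.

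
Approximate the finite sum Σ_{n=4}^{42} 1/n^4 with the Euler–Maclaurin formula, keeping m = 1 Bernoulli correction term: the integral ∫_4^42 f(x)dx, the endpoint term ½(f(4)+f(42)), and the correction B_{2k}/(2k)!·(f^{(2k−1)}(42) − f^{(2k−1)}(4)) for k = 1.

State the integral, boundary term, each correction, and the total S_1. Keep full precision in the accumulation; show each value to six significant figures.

S_1 ≈ 0.00748264

The integral term ∫_4^42 1/x^4 dx = 0.00520383.
Endpoint term: (f(4) + f(42))/2 = (0.00390625 + 3.21368e-07)/2 = 0.00195329.
So far: 0.00715712.
k=1: B_{2}/(2)! × [f^{(1)}(42) − f^{(1)}(4)] = 1/12 × (-3.06065e-08 − (-0.00390625)) = 0.000325518.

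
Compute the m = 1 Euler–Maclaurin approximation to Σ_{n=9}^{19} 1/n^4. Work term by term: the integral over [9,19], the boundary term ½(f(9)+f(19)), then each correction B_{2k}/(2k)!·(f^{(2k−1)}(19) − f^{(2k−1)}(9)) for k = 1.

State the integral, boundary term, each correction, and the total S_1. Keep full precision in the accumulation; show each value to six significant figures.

Integral: ∫_9^19 1/x^4 dx = 0.000408649.
Endpoint term: (f(9) + f(19))/2 = (0.000152416 + 7.67336e-06)/2 = 8.00446e-05.
Running total after boundary: 0.000488694.
k=1: B_{2}/(2)! × [f^{(1)}(19) − f^{(1)}(9)] = 1/12 × (-1.61544e-06 − (-6.77404e-05)) = 5.51041e-06.

S_1 ≈ 0.000494204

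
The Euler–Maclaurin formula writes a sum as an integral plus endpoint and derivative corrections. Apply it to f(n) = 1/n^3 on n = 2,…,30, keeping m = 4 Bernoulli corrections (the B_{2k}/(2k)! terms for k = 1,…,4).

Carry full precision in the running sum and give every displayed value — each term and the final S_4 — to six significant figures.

S_4 ≈ 0.201465

The integral term ∫_2^30 1/x^3 dx = 0.124444.
Boundary: ½(f(2) + f(30)) = ½(0.125000 + 3.70370e-05) = 0.0625185.
So far: 0.186963.
k=1: B_{2}/(2)! × [f^{(1)}(30) − f^{(1)}(2)] = 1/12 × (-3.70370e-06 − (-0.187500)) = 0.0156247.
Running total after k=1: 0.202588.
k=2: B_{4}/(4)! × [f^{(3)}(30) − f^{(3)}(2)] = −1/720 × (-8.23045e-08 − (-0.937500)) = -0.00130208.
Running total after k=2: 0.201286.
k=3: B_{6}/(6)! × [f^{(5)}(30) − f^{(5)}(2)] = 1/30240 × (-3.84088e-09 − (-9.84375)) = 0.000325521.
Running total after k=3: 0.201611.
k=4: B_{8}/(8)! × [f^{(7)}(30) − f^{(7)}(2)] = −1/1209600 × (-3.07270e-10 − (-177.188)) = -0.000146484.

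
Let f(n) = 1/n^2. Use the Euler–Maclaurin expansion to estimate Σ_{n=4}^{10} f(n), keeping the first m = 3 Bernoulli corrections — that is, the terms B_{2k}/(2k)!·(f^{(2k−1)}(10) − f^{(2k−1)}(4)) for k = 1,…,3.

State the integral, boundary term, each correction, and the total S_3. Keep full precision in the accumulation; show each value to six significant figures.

S_3 ≈ 0.188657

The integral term ∫_4^10 1/x^2 dx = 0.150000.
½[f(4) + f(10)] = ½[0.0625000 + 0.0100000] = 0.0362500.
Integral + boundary = 0.186250.
Order-1 term: 1/12 · (-0.00200000 − (-0.0312500)) = 0.00243750.
Running total after k=1: 0.188688.
Order-2 term: −1/720 · (-0.000240000 − (-0.0234375)) = -3.22188e-05.
Running total after k=2: 0.188655.
Order-3 term: 1/30240 · (-7.20000e-05 − (-0.0439453)) = 1.45084e-06.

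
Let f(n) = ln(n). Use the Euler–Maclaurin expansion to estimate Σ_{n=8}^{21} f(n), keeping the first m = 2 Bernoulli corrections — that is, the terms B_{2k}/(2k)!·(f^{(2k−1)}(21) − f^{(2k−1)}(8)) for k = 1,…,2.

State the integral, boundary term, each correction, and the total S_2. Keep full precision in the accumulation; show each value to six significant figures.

∫_8^21 ln(x) dx evaluates to 34.2994.
Endpoint term: (f(8) + f(21))/2 = (2.07944 + 3.04452)/2 = 2.56198.
Integral + boundary = 36.8614.
Order-1 term: 1/12 · (0.0476190 − 0.125000) = -0.00644841.
Partial sum through k=1: 36.8550.
Order-2 term: −1/720 · (0.000215959 − 0.00390625) = 5.12540e-06.

S_2 ≈ 36.8550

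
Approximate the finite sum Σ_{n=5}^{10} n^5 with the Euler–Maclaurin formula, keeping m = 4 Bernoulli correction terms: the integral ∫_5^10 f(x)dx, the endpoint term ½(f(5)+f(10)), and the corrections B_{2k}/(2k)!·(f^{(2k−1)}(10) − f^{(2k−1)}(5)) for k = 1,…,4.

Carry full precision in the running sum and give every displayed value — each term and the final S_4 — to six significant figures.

S_4 ≈ 219525

∫_5^10 x^5 dx evaluates to 164062.
Boundary: ½(f(5) + f(10)) = ½(3125.00 + 100000) = 51562.5.
Integral + boundary = 215625.
Correction k=1: B_{2}/2! · (f^{(1)}(10) − f^{(1)}(5)) = 1/12 · (50000.0 − 3125.00) = 3906.25.
After k=1: 219531.
Correction k=2: B_{4}/4! · (f^{(3)}(10) − f^{(3)}(5)) = −1/720 · (6000.00 − 1500.00) = -6.25000.
After k=2: 219525.
Correction k=3: B_{6}/6! · (f^{(5)}(10) − f^{(5)}(5)) = 1/30240 · (120.000 − 120.000) = 0.00000.
After k=3: 219525.
Correction k=4: B_{8}/8! · (f^{(7)}(10) − f^{(7)}(5)) = −1/1209600 · (0.00000 − 0.00000) = 0.00000.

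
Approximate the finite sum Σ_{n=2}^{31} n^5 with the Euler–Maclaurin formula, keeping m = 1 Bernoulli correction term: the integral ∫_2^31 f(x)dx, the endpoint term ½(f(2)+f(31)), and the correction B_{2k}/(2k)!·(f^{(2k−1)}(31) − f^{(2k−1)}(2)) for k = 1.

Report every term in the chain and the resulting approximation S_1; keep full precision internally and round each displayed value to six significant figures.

The integral term ∫_2^31 x^5 dx = 1.47917e+08.
Endpoint term: (f(2) + f(31))/2 = (32.0000 + 2.86292e+07)/2 = 1.43146e+07.
Running total after boundary: 1.62232e+08.
k=1: B_{2}/(2)! × [f^{(1)}(31) − f^{(1)}(2)] = 1/12 × (4.61760e+06 − 80.0000) = 384794.

S_1 ≈ 1.62617e+08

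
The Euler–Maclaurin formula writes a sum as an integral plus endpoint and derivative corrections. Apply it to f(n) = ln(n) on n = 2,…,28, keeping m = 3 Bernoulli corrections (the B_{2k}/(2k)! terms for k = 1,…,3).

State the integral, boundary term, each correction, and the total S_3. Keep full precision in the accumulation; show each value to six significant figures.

∫_2^28 ln(x) dx evaluates to 65.9154.
Endpoint term: (f(2) + f(28))/2 = (0.693147 + 3.33220)/2 = 2.01268.
Running total after boundary: 67.9281.
Correction k=1: B_{2}/2! · (f^{(1)}(28) − f^{(1)}(2)) = 1/12 · (0.0357143 − 0.500000) = -0.0386905.
Running total after k=1: 67.8894.
Correction k=2: B_{4}/4! · (f^{(3)}(28) − f^{(3)}(2)) = −1/720 · (9.11079e-05 − 0.250000) = 0.000347096.
Running total after k=2: 67.8898.
Correction k=3: B_{6}/6! · (f^{(5)}(28) − f^{(5)}(2)) = 1/30240 · (1.39451e-06 − 0.750000) = -2.48015e-05.

S_3 ≈ 67.8897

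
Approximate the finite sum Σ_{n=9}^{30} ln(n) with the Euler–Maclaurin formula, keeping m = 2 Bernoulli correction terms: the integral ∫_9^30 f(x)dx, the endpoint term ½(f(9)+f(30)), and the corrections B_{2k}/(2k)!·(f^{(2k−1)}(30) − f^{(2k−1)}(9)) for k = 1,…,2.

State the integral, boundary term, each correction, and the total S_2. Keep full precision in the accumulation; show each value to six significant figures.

S_2 ≈ 64.0536

Integral: ∫_9^30 ln(x) dx = 61.2609.
Endpoint term: (f(9) + f(30))/2 = (2.19722 + 3.40120)/2 = 2.79921.
So far: 64.0601.
k=1: B_{2}/(2)! × [f^{(1)}(30) − f^{(1)}(9)] = 1/12 × (0.0333333 − 0.111111) = -0.00648148.
Partial sum through k=1: 64.0536.
k=2: B_{4}/(4)! × [f^{(3)}(30) − f^{(3)}(9)] = −1/720 × (7.40741e-05 − 0.00274348) = 3.70751e-06.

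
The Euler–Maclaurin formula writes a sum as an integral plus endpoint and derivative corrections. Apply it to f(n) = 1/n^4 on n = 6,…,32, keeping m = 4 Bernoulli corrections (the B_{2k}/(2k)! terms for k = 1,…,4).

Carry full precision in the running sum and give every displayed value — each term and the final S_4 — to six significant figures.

S_4 ≈ 0.00196160

Integral: ∫_6^32 1/x^4 dx = 0.00153304.
Endpoint term: (f(6) + f(32))/2 = (0.000771605 + 9.53674e-07)/2 = 0.000386279.
Running total after boundary: 0.00191932.
k=1: B_{2}/(2)! × [f^{(1)}(32) − f^{(1)}(6)] = 1/12 × (-1.19209e-07 − (-0.000514403)) = 4.28570e-05.
Partial sum through k=1: 0.00196217.
k=2: B_{4}/(4)! × [f^{(3)}(32) − f^{(3)}(6)] = −1/720 × (-3.49246e-09 − (-0.000428669)) = -5.95369e-07.
Partial sum through k=2: 0.00196158.
k=3: B_{6}/(6)! × [f^{(5)}(32) − f^{(5)}(6)] = 1/30240 × (-1.90994e-10 − (-0.000666819)) = 2.20509e-08.
Partial sum through k=3: 0.00196160.
k=4: B_{8}/(8)! × [f^{(7)}(32) − f^{(7)}(6)] = −1/1209600 × (-1.67866e-11 − (-0.00166705)) = -1.37818e-09.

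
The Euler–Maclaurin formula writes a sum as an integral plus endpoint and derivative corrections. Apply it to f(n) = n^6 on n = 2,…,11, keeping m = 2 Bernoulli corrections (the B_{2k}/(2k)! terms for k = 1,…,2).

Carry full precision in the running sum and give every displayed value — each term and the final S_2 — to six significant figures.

S_2 ≈ 3.74996e+06

Integral: ∫_2^11 x^6 dx = 2.78386e+06.
½[f(2) + f(11)] = ½[64.0000 + 1.77156e+06] = 885812.
Running total after boundary: 3.66968e+06.
k=1: B_{2}/(2)! × [f^{(1)}(11) − f^{(1)}(2)] = 1/12 × (966306 − 192.000) = 80509.5.
After k=1: 3.75019e+06.
k=2: B_{4}/(4)! × [f^{(3)}(11) − f^{(3)}(2)] = −1/720 × (159720 − 960.000) = -220.500.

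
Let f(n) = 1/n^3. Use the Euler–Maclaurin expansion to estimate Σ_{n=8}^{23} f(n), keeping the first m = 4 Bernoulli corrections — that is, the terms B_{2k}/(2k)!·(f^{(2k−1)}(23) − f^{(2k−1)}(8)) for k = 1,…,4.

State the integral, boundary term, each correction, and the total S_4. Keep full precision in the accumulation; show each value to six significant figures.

∫_8^23 1/x^3 dx evaluates to 0.00686732.
Endpoint term: (f(8) + f(23))/2 = (0.00195312 + 8.21895e-05)/2 = 0.00101766.
Running total after boundary: 0.00788498.
Order-1 term: 1/12 · (-1.07204e-05 − (-0.000732422)) = 6.01418e-05.
Partial sum through k=1: 0.00794512.
Order-2 term: −1/720 · (-4.05307e-07 − (-0.000228882)) = -3.17329e-07.
Partial sum through k=2: 0.00794480.
Order-3 term: 1/30240 · (-3.21794e-08 − (-0.000150204)) = 4.96599e-09.
Partial sum through k=3: 0.00794481.
Order-4 term: −1/1209600 · (-4.37980e-09 − (-0.000168979)) = -1.39695e-10.

S_4 ≈ 0.00794481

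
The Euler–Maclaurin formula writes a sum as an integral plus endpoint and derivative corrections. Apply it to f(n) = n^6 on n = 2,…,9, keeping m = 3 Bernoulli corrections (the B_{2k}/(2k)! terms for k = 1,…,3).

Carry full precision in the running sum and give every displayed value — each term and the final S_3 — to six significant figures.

S_3 ≈ 978404

Integral: ∫_2^9 x^6 dx = 683263.
½[f(2) + f(9)] = ½[64.0000 + 531441] = 265752.
Integral + boundary = 949016.
Order-1 term: 1/12 · (354294 − 192.000) = 29508.5.
Running total after k=1: 978524.
Order-2 term: −1/720 · (87480.0 − 960.000) = -120.167.
Running total after k=2: 978404.
Order-3 term: 1/30240 · (6480.00 − 1440.00) = 0.166667.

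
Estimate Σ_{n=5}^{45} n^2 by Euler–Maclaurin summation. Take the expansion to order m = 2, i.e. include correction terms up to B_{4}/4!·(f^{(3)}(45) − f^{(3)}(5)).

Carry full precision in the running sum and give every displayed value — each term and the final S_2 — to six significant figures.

∫_5^45 x^2 dx evaluates to 30333.3.
½[f(5) + f(45)] = ½[25.0000 + 2025.00] = 1025.00.
So far: 31358.3.
Order-1 term: 1/12 · (90.0000 − 10.0000) = 6.66667.
Partial sum through k=1: 31365.0.
Order-2 term: −1/720 · (0.00000 − 0.00000) = 0.00000.

S_2 ≈ 31365.0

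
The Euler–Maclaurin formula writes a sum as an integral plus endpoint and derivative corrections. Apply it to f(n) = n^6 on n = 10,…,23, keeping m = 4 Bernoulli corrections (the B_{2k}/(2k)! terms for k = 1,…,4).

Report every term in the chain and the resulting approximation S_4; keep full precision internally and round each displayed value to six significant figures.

S_4 ≈ 5.62659e+08

The integral term ∫_10^23 x^6 dx = 4.84975e+08.
Endpoint term: (f(10) + f(23))/2 = (1.00000e+06 + 1.48036e+08)/2 = 7.45179e+07.
Integral + boundary = 5.59493e+08.
k=1: B_{2}/(2)! × [f^{(1)}(23) − f^{(1)}(10)] = 1/12 × (3.86181e+07 − 600000) = 3.16817e+06.
Running total after k=1: 5.62661e+08.
k=2: B_{4}/(4)! × [f^{(3)}(23) − f^{(3)}(10)] = −1/720 × (1.46004e+06 − 120000) = -1861.17.
Running total after k=2: 5.62659e+08.
k=3: B_{6}/(6)! × [f^{(5)}(23) − f^{(5)}(10)] = 1/30240 × (16560.0 − 7200.00) = 0.309524.
Running total after k=3: 5.62659e+08.
k=4: B_{8}/(8)! × [f^{(7)}(23) − f^{(7)}(10)] = −1/1209600 × (0.00000 − 0.00000) = 0.00000.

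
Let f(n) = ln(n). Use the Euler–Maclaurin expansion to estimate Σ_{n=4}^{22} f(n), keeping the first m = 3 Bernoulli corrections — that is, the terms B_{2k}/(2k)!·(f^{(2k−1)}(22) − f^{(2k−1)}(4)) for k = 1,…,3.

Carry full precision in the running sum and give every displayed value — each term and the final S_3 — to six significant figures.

∫_4^22 ln(x) dx evaluates to 44.4578.
½[f(4) + f(22)] = ½[1.38629 + 3.09104] = 2.23867.
Running total after boundary: 46.6964.
Correction k=1: B_{2}/2! · (f^{(1)}(22) − f^{(1)}(4)) = 1/12 · (0.0454545 − 0.250000) = -0.0170455.
After k=1: 46.6794.
Correction k=2: B_{4}/4! · (f^{(3)}(22) − f^{(3)}(4)) = −1/720 · (0.000187829 − 0.0312500) = 4.31419e-05.
After k=2: 46.6794.
Correction k=3: B_{6}/6! · (f^{(5)}(22) − f^{(5)}(4)) = 1/30240 · (4.65691e-06 − 0.0234375) = -7.74896e-07.

S_3 ≈ 46.6794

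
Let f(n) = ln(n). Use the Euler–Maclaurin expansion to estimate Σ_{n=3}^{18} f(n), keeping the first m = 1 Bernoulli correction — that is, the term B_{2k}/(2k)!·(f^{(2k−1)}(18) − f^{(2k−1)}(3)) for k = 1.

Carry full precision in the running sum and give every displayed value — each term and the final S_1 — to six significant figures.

S_1 ≈ 35.7022

∫_3^18 ln(x) dx evaluates to 33.7309.
Boundary: ½(f(3) + f(18)) = ½(1.09861 + 2.89037) = 1.99449.
So far: 35.7253.
Order-1 term: 1/12 · (0.0555556 − 0.333333) = -0.0231481.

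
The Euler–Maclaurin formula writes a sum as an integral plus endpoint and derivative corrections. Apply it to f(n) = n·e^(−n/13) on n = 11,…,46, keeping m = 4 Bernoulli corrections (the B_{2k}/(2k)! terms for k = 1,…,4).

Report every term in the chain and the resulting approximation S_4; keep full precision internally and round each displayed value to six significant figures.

S_4 ≈ 114.596

Integral: ∫_11^46 x·e^(−x/13) dx = 111.580.
Boundary: ½(f(11) + f(46)) = ½(4.71968 + 1.33667) = 3.02817.
Running total after boundary: 114.608.
k=1: B_{2}/(2)! × [f^{(1)}(46) − f^{(1)}(11)] = 1/12 × (-0.0737626 − 0.0660095) = -0.0116477.
Running total after k=1: 114.596.
k=2: B_{4}/(4)! × [f^{(3)}(46) − f^{(3)}(11)] = −1/720 × (-9.25835e-05 − 0.00546825) = 7.72337e-06.
Running total after k=2: 114.596.
k=3: B_{6}/(6)! × [f^{(5)}(46) − f^{(5)}(11)] = 1/30240 × (1.48697e-06 − 6.24018e-05) = -2.01438e-09.
Running total after k=3: 114.596.
k=4: B_{8}/(8)! × [f^{(7)}(46) − f^{(7)}(11)] = −1/1209600 × (2.08389e-08 − 5.47024e-07) = 4.35008e-13.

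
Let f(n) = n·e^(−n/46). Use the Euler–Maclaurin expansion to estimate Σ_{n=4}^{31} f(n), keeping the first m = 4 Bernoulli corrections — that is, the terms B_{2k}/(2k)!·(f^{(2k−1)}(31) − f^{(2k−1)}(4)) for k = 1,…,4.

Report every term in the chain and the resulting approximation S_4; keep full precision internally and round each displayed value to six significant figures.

∫_4^31 x·e^(−x/46) dx evaluates to 303.056.
Boundary: ½(f(4) + f(31)) = ½(3.66687 + 15.8010) = 9.73394.
Running total after boundary: 312.790.
Correction k=1: B_{2}/2! · (f^{(1)}(31) − f^{(1)}(4)) = 1/12 · (0.166210 − 0.837002) = -0.0558994.
Partial sum through k=1: 312.734.
Correction k=2: B_{4}/4! · (f^{(3)}(31) − f^{(3)}(4)) = −1/720 · (0.000560317 − 0.00126202) = 9.74589e-07.
Partial sum through k=2: 312.734.
Correction k=3: B_{6}/6! · (f^{(5)}(31) − f^{(5)}(4)) = 1/30240 · (4.92478e-07 − 1.00590e-06) = -1.69782e-11.
Partial sum through k=3: 312.734.
Correction k=4: B_{8}/8! · (f^{(7)}(31) − f^{(7)}(4)) = −1/1209600 · (3.40339e-10 − 6.68894e-10) = 2.71623e-16.

S_4 ≈ 312.734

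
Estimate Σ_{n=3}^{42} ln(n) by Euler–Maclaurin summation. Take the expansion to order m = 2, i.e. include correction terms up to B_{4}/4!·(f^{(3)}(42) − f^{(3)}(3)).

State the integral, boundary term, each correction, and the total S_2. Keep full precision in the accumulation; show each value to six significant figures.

S_2 ≈ 117.079

∫_3^42 ln(x) dx evaluates to 114.686.
Boundary: ½(f(3) + f(42)) = ½(1.09861 + 3.73767) = 2.41814.
Integral + boundary = 117.104.
Order-1 term: 1/12 · (0.0238095 − 0.333333) = -0.0257937.
After k=1: 117.079.
Order-2 term: −1/720 · (2.69949e-05 − 0.0740741) = 0.000102843.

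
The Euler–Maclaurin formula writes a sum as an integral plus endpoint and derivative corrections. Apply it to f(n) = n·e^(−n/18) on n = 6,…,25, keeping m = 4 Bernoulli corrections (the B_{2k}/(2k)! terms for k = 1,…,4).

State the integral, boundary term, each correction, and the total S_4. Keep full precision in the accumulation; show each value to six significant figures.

S_4 ≈ 121.762

The integral term ∫_6^25 x·e^(−x/18) dx = 116.543.
Endpoint term: (f(6) + f(25))/2 = (4.29919 + 6.23381)/2 = 5.26650.
Running total after boundary: 121.809.
k=1: B_{2}/(2)! × [f^{(1)}(25) − f^{(1)}(6)] = 1/12 × (-0.0969703 − 0.477688) = -0.0478882.
Running total after k=1: 121.762.
k=2: B_{4}/(4)! × [f^{(3)}(25) − f^{(3)}(6)] = −1/720 × (0.00123992 − 0.00589738) = 6.46869e-06.
Running total after k=2: 121.762.
k=3: B_{6}/(6)! × [f^{(5)}(25) − f^{(5)}(6)] = 1/30240 × (8.57757e-06 − 3.18531e-05) = -7.69694e-10.
Running total after k=3: 121.762.
k=4: B_{8}/(8)! × [f^{(7)}(25) − f^{(7)}(6)] = −1/1209600 × (4.11365e-08 − 1.40446e-07) = 8.21010e-14.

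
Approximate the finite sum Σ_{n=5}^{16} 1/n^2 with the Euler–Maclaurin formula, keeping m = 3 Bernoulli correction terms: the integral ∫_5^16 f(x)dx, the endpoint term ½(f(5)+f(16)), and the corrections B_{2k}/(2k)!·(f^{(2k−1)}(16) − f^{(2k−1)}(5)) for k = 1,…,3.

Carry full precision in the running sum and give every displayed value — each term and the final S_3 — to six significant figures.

The integral term ∫_5^16 1/x^2 dx = 0.137500.
Endpoint term: (f(5) + f(16))/2 = (0.0400000 + 0.00390625)/2 = 0.0219531.
So far: 0.159453.
Order-1 term: 1/12 · (-0.000488281 − (-0.0160000)) = 0.00129264.
Running total after k=1: 0.160746.
Order-2 term: −1/720 · (-2.28882e-05 − (-0.00768000)) = -1.06349e-05.
Running total after k=2: 0.160735.
Order-3 term: 1/30240 · (-2.68221e-06 − (-0.00921600)) = 3.04673e-07.

S_3 ≈ 0.160735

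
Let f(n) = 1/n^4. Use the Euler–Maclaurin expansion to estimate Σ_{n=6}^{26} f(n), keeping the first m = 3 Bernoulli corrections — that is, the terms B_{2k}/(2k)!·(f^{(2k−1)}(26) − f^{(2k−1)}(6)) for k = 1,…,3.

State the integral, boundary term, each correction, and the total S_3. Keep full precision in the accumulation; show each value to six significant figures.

S_3 ≈ 0.00195341

∫_6^26 1/x^4 dx evaluates to 0.00152424.
½[f(6) + f(26)] = ½[0.000771605 + 2.18830e-06] = 0.000386897.
Integral + boundary = 0.00191114.
Correction k=1: B_{2}/2! · (f^{(1)}(26) − f^{(1)}(6)) = 1/12 · (-3.36661e-07 − (-0.000514403)) = 4.28389e-05.
Partial sum through k=1: 0.00195398.
Correction k=2: B_{4}/4! · (f^{(3)}(26) − f^{(3)}(6)) = −1/720 · (-1.49406e-08 − (-0.000428669)) = -5.95353e-07.
Partial sum through k=2: 0.00195338.
Correction k=3: B_{6}/6! · (f^{(5)}(26) − f^{(5)}(6)) = 1/30240 · (-1.23768e-09 − (-0.000666819)) = 2.20509e-08.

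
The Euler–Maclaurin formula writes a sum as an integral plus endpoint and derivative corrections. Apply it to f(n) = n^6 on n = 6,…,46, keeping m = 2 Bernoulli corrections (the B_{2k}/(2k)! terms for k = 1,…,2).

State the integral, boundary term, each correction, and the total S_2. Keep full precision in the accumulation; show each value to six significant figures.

S_2 ≈ 6.70998e+10

Integral: ∫_6^46 x^6 dx = 6.22596e+10.
Boundary: ½(f(6) + f(46)) = ½(46656.0 + 9.47430e+09) = 4.73717e+09.
Running total after boundary: 6.69968e+10.
k=1: B_{2}/(2)! × [f^{(1)}(46) − f^{(1)}(6)] = 1/12 × (1.23578e+09 − 46656.0) = 1.02978e+08.
After k=1: 6.70998e+10.
k=2: B_{4}/(4)! × [f^{(3)}(46) − f^{(3)}(6)] = −1/720 × (1.16803e+07 − 25920.0) = -16186.7.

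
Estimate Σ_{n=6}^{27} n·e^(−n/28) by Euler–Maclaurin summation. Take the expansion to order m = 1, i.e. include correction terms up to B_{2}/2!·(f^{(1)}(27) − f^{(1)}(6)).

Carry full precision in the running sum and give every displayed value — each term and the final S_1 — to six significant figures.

S_1 ≈ 188.759

∫_6^27 x·e^(−x/28) dx evaluates to 181.243.
½[f(6) + f(27)] = ½[4.84271 + 10.2939] = 7.56830.
So far: 188.811.
Order-1 term: 1/12 · (0.0136163 − 0.634164) = -0.0517123.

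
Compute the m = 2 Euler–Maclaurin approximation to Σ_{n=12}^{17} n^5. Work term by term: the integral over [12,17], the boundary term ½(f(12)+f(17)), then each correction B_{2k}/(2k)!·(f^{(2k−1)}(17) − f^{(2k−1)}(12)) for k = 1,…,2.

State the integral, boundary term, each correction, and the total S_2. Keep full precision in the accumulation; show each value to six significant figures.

S_2 ≈ 4.38576e+06

Integral: ∫_12^17 x^5 dx = 3.52526e+06.
½[f(12) + f(17)] = ½[248832 + 1.41986e+06] = 834344.
Running total after boundary: 4.35961e+06.
k=1: B_{2}/(2)! × [f^{(1)}(17) − f^{(1)}(12)] = 1/12 × (417605 − 103680) = 26160.4.
Running total after k=1: 4.38577e+06.
k=2: B_{4}/(4)! × [f^{(3)}(17) − f^{(3)}(12)] = −1/720 × (17340.0 − 8640.00) = -12.0833.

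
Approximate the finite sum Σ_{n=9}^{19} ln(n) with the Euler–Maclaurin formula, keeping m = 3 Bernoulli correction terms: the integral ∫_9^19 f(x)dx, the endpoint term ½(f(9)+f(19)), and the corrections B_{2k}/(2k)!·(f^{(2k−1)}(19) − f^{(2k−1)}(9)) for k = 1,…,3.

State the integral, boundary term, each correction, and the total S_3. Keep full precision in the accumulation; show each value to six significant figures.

S_3 ≈ 28.7353

Integral: ∫_9^19 ln(x) dx = 26.1693.
Boundary: ½(f(9) + f(19)) = ½(2.19722 + 2.94444) = 2.57083.
So far: 28.7402.
Correction k=1: B_{2}/2! · (f^{(1)}(19) − f^{(1)}(9)) = 1/12 · (0.0526316 − 0.111111) = -0.00487329.
Partial sum through k=1: 28.7353.
Correction k=2: B_{4}/4! · (f^{(3)}(19) − f^{(3)}(9)) = −1/720 · (0.000291588 − 0.00274348) = 3.40541e-06.
Partial sum through k=2: 28.7353.
Correction k=3: B_{6}/6! · (f^{(5)}(19) − f^{(5)}(9)) = 1/30240 · (9.69267e-06 − 0.000406442) = -1.31200e-08.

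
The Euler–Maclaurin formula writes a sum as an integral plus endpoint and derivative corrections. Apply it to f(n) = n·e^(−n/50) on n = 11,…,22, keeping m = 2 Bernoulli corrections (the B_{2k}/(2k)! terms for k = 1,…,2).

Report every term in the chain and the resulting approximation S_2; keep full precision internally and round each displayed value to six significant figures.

Integral: ∫_11^22 x·e^(−x/50) dx = 129.151.
Endpoint term: (f(11) + f(22))/2 = (8.82771 + 14.1688)/2 = 11.4983.
Integral + boundary = 140.649.
Order-1 term: 1/12 · (0.360660 − 0.625965) = -0.0221087.
Running total after k=1: 140.627.
Order-2 term: −1/720 · (0.000659493 − 0.000892401) = 3.23483e-07.

S_2 ≈ 140.627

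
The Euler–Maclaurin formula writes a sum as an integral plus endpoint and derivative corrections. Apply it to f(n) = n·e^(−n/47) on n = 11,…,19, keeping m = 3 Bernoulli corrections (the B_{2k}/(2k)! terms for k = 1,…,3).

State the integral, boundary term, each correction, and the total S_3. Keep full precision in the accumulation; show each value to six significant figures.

S_3 ≈ 97.3331

The integral term ∫_11^19 x·e^(−x/47) dx = 86.6572.
½[f(11) + f(19)] = ½[8.70461 + 12.6820] = 10.6933.
Integral + boundary = 97.3505.
Correction k=1: B_{2}/2! · (f^{(1)}(19) − f^{(1)}(11)) = 1/12 · (0.397644 − 0.606124) = -0.0173733.
Partial sum through k=1: 97.3331.
Correction k=2: B_{4}/4! · (f^{(3)}(19) − f^{(3)}(11)) = −1/720 · (0.000784333 − 0.000990847) = 2.86825e-07.
Partial sum through k=2: 97.3331.
Correction k=3: B_{6}/6! · (f^{(5)}(19) − f^{(5)}(11)) = 1/30240 · (6.28635e-07 − 7.72886e-07) = -4.77020e-12.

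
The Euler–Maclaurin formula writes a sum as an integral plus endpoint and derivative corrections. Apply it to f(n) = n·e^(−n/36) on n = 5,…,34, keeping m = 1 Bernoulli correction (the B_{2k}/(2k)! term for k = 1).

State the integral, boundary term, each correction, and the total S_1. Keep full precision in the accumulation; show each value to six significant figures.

S_1 ≈ 313.309

The integral term ∫_5^34 x·e^(−x/36) dx = 304.582.
½[f(5) + f(34)] = ½[4.35162 + 13.2224] = 8.78704.
Integral + boundary = 313.370.
Correction k=1: B_{2}/2! · (f^{(1)}(34) − f^{(1)}(5)) = 1/12 · (0.0216053 − 0.749446) = -0.0606534.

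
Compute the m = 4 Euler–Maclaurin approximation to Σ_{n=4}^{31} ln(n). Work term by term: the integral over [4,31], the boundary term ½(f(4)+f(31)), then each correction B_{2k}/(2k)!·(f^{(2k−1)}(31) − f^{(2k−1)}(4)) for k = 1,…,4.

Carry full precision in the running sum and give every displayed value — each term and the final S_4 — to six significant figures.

S_4 ≈ 76.3005

Integral: ∫_4^31 ln(x) dx = 73.9084.
Boundary: ½(f(4) + f(31)) = ½(1.38629 + 3.43399) = 2.41014.
Running total after boundary: 76.3186.
k=1: B_{2}/(2)! × [f^{(1)}(31) − f^{(1)}(4)] = 1/12 × (0.0322581 − 0.250000) = -0.0181452.
Partial sum through k=1: 76.3004.
k=2: B_{4}/(4)! × [f^{(3)}(31) − f^{(3)}(4)] = −1/720 × (6.71344e-05 − 0.0312500) = 4.33095e-05.
Partial sum through k=2: 76.3005.
k=3: B_{6}/(6)! × [f^{(5)}(31) − f^{(5)}(4)] = 1/30240 × (8.38306e-07 − 0.0234375) = -7.75022e-07.
Partial sum through k=3: 76.3005.
k=4: B_{8}/(8)! × [f^{(7)}(31) − f^{(7)}(4)] = −1/1209600 × (2.61698e-08 − 0.0439453) = 3.63304e-08.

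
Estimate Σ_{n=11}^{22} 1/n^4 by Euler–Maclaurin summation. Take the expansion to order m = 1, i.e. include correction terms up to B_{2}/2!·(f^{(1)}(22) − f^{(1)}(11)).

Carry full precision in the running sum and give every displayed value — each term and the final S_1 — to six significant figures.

S_1 ≈ 0.000257424

Integral: ∫_11^22 1/x^4 dx = 0.000219133.
Endpoint term: (f(11) + f(22))/2 = (6.83013e-05 + 4.26883e-06)/2 = 3.62851e-05.
So far: 0.000255419.
k=1: B_{2}/(2)! × [f^{(1)}(22) − f^{(1)}(11)] = 1/12 × (-7.76152e-07 − (-2.48369e-05)) = 2.00506e-06.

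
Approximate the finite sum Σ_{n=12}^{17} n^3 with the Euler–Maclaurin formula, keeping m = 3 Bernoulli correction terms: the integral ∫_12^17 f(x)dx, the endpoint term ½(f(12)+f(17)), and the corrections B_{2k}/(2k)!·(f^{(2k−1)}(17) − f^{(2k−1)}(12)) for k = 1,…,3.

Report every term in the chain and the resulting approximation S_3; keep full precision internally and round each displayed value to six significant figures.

S_3 ≈ 19053.0

The integral term ∫_12^17 x^3 dx = 15696.2.
½[f(12) + f(17)] = ½[1728.00 + 4913.00] = 3320.50.
So far: 19016.8.
Order-1 term: 1/12 · (867.000 − 432.000) = 36.2500.
Running total after k=1: 19053.0.
Order-2 term: −1/720 · (6.00000 − 6.00000) = 0.00000.
Running total after k=2: 19053.0.
Order-3 term: 1/30240 · (0.00000 − 0.00000) = 0.00000.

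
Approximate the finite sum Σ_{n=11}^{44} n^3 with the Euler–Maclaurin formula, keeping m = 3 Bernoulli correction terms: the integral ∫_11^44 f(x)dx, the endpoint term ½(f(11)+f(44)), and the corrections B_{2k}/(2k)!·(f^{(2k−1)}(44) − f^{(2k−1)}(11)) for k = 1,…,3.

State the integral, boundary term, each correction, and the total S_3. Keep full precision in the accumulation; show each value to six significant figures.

The integral term ∫_11^44 x^3 dx = 933364.
Endpoint term: (f(11) + f(44))/2 = (1331.00 + 85184.0)/2 = 43257.5.
So far: 976621.
Order-1 term: 1/12 · (5808.00 − 363.000) = 453.750.
Partial sum through k=1: 977075.
Order-2 term: −1/720 · (6.00000 − 6.00000) = 0.00000.
Partial sum through k=2: 977075.
Order-3 term: 1/30240 · (0.00000 − 0.00000) = 0.00000.

S_3 ≈ 977075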